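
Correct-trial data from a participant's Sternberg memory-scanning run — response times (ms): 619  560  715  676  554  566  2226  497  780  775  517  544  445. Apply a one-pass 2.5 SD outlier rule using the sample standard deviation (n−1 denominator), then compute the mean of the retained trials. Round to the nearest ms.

604 ms

n = 13, ΣRT = 9474, M = 728.769
Σ(x−M)² = 2560234.31; s = √(2560234.31/12) = 461.901
Cutoffs: 728.769 ± 2.5·461.901 → [-426.0, 1883.5]
Outside: 2226 → excluded.
Retained (n=12): Σ = 7248, mean = 7248/12 = 604.000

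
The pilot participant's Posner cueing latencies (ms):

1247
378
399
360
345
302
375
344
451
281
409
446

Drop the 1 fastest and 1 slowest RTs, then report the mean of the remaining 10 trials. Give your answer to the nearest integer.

381 ms

Sorted: 281, 302, 344, 345, 360, 375, 378, 399, 409, 446, 451, 1247
Drop lowest 1 (281) and highest 1 (1247)
Remaining (n=10): Σ = 3809, mean = 3809/10 = 380.900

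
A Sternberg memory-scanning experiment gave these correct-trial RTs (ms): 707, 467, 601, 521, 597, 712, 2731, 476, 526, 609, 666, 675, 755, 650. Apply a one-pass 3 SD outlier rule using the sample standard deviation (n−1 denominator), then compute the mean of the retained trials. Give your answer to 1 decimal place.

n = 14, ΣRT = 10693, M = 763.786
Σ(x−M)² = 4270972.36; s = √(4270972.36/13) = 573.181
Cutoffs: 763.786 ± 3·573.181 → [-955.8, 2483.3]
Outside: 2731 → excluded.
Retained (n=13): Σ = 7962, mean = 7962/13 = 612.462

612.5 ms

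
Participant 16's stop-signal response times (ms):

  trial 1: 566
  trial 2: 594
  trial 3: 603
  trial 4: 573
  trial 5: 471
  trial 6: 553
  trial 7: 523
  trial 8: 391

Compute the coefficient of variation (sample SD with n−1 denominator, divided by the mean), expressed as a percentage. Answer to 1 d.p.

13.4%

n = 8, Σ = 4274, M = 534.2500
Σ(x−M)² = 35805.500; s = √(35805.500/7) = 71.5197
CV = 71.5197 / 534.2500 = 0.13387 = 13.387%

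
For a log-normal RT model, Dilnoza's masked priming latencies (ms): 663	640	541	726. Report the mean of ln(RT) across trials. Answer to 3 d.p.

6.460

ln(RT): 6.4968, 6.4615, 6.2934, 6.5876
Σ ln(RT) = 25.8392
Mean = 25.8392/4 = 6.45980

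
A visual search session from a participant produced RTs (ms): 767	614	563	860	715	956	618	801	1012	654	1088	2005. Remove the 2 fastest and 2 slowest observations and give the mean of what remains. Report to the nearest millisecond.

798 ms

Sorted: 563, 614, 618, 654, 715, 767, 801, 860, 956, 1012, 1088, 2005
Drop lowest 2 (563, 614) and highest 2 (1088, 2005)
Remaining (n=8): Σ = 6383, mean = 6383/8 = 797.875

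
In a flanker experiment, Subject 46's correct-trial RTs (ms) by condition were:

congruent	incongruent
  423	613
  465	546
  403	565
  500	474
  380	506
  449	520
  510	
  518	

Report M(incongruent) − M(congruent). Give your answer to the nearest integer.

M(congruent) = 3648/8 = 456.000
M(incongruent) = 3224/6 = 537.333
Difference = 537.333 − 456.000 = 81.333 ms

81 ms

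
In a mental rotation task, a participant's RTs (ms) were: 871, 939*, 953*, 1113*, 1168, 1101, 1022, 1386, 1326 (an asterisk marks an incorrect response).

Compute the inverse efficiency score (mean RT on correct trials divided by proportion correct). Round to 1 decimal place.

1718.5 ms

Correct trials (n=6): 871, 1168, 1101, 1022, 1386, 1326
Mean correct RT = 6874/6 = 1145.6667 ms
Proportion correct = 6/9
IES = 1145.6667 / (6/9) = 1718.500 ms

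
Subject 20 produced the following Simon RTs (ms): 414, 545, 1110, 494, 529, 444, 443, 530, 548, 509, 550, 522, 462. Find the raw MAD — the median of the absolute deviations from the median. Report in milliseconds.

28 ms

Sorted: 414, 443, 444, 462, 494, 509, 522, 529, 530, 545, 548, 550, 1110 → median = 522
|x − 522|: 108, 23, 588, 28, 7, 78, 79, 8, 26, 13, 28, 0, 60
Sorted deviations: 0, 7, 8, 13, 23, 26, 28, 28, 60, 78, 79, 108, 588 → MAD = 28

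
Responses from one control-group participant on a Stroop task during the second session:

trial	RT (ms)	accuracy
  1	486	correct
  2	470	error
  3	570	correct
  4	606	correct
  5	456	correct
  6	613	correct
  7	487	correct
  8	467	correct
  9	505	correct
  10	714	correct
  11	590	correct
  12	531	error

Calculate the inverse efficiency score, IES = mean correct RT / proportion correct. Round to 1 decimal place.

Correct trials (n=10): 486, 570, 606, 456, 613, 487, 467, 505, 714, 590
Mean correct RT = 5494/10 = 549.4000 ms
Proportion correct = 10/12
IES = 549.4000 / (10/12) = 659.280 ms

659.3 ms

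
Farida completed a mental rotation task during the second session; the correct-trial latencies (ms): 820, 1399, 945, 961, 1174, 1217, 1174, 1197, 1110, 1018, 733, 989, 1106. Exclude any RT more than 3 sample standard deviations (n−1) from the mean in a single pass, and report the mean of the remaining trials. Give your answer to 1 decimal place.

1064.8 ms

n = 13, ΣRT = 13843, M = 1064.846
Σ(x−M)² = 383001.69; s = √(383001.69/12) = 178.653
Cutoffs: 1064.846 ± 3·178.653 → [528.9, 1600.8]
No RTs fall outside the cutoffs; all 13 retained. Mean = 13843/13 = 1064.846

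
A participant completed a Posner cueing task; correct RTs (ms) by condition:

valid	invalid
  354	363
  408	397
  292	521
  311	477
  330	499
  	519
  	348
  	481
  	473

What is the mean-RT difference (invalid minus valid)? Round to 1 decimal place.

M(valid) = 1695/5 = 339.000
M(invalid) = 4078/9 = 453.111
Difference = 453.111 − 339.000 = 114.111 ms

114.1 ms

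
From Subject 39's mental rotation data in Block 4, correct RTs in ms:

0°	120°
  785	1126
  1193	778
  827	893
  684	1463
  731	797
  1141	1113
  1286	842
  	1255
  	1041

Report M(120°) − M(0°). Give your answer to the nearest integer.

M(0°) = 6647/7 = 949.571
M(120°) = 9308/9 = 1034.222
Difference = 1034.222 − 949.571 = 84.651 ms

85 ms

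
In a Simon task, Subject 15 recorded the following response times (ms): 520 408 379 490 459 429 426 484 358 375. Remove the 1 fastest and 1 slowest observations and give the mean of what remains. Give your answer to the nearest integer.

Sorted: 358, 375, 379, 408, 426, 429, 459, 484, 490, 520
Drop lowest 1 (358) and highest 1 (520)
Remaining (n=8): Σ = 3450, mean = 3450/8 = 431.250

431 ms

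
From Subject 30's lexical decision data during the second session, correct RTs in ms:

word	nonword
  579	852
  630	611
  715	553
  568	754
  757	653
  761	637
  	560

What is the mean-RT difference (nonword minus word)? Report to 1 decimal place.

-8.3 ms

M(word) = 4010/6 = 668.333
M(nonword) = 4620/7 = 660.000
Difference = 660.000 − 668.333 = -8.333 ms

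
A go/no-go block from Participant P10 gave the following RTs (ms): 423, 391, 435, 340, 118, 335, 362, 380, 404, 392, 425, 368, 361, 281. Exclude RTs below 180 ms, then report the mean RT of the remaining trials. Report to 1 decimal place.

Excluded: 118
Retained (n=13): Σ = 4897
Mean = 4897/13 = 376.6923

376.7 ms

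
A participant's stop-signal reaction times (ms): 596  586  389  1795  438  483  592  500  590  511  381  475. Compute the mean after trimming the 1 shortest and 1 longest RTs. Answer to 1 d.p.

516.0 ms

Sorted: 381, 389, 438, 475, 483, 500, 511, 586, 590, 592, 596, 1795
Drop lowest 1 (381) and highest 1 (1795)
Remaining (n=10): Σ = 5160, mean = 5160/10 = 516.000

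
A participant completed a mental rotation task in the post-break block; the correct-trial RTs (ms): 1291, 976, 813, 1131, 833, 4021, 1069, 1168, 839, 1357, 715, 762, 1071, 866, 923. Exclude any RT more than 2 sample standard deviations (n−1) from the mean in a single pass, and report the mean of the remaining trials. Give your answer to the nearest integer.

987 ms

n = 15, ΣRT = 17835, M = 1189.000
Σ(x−M)² = 9109052.00; s = √(9109052.00/14) = 806.627
Cutoffs: 1189.000 ± 2·806.627 → [-424.3, 2802.3]
Outside: 4021 → excluded.
Retained (n=14): Σ = 13814, mean = 13814/14 = 986.714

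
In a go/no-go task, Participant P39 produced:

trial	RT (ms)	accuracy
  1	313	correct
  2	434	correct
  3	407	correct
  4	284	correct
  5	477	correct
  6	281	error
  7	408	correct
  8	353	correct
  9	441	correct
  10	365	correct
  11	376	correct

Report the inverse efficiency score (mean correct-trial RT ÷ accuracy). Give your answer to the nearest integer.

Correct trials (n=10): 313, 434, 407, 284, 477, 408, 353, 441, 365, 376
Mean correct RT = 3858/10 = 385.8000 ms
Proportion correct = 10/11
IES = 385.8000 / (10/11) = 424.380 ms

424 ms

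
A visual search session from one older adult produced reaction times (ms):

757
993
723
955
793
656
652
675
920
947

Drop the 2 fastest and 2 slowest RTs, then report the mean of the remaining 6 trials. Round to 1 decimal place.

Sorted: 652, 656, 675, 723, 757, 793, 920, 947, 955, 993
Drop lowest 2 (652, 656) and highest 2 (955, 993)
Remaining (n=6): Σ = 4815, mean = 4815/6 = 802.500

802.5 ms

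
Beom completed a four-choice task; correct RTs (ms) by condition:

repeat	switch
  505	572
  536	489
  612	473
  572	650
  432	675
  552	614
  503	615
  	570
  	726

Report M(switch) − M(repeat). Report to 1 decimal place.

M(repeat) = 3712/7 = 530.286
M(switch) = 5384/9 = 598.222
Difference = 598.222 − 530.286 = 67.937 ms

67.9 ms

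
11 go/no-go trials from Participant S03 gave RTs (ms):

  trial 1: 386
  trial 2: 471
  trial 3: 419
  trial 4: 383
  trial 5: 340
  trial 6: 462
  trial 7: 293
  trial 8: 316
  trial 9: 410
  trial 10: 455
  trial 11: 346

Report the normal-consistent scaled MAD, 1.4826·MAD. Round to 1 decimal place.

68.2 ms

Sorted: 293, 316, 340, 346, 383, 386, 410, 419, 455, 462, 471 → median = 386
|x − 386| sorted: 0, 3, 24, 33, 40, 46, 69, 70, 76, 85, 93 → MAD = 46
Robust SD ≈ 1.4826 × 46 = 68.200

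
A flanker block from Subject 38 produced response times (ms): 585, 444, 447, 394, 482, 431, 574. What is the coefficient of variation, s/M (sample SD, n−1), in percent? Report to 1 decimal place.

n = 7, Σ = 3357, M = 479.5714
Σ(x−M)² = 32045.714; s = √(32045.714/6) = 73.0818
CV = 73.0818 / 479.5714 = 0.15239 = 15.239%

15.2%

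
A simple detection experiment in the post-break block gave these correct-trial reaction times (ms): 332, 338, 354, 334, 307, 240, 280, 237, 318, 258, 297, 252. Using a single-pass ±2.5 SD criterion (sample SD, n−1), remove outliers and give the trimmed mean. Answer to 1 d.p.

295.6 ms

n = 12, ΣRT = 3547, M = 295.583
Σ(x−M)² = 18724.92; s = √(18724.92/11) = 41.259
Cutoffs: 295.583 ± 2.5·41.259 → [192.4, 398.7]
No RTs fall outside the cutoffs; all 12 retained. Mean = 3547/12 = 295.583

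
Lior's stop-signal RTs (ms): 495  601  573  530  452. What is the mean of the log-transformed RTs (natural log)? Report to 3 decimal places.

ln(RT): 6.2046, 6.3986, 6.3509, 6.2729, 6.1137
Σ ln(RT) = 31.3406
Mean = 31.3406/5 = 6.26812

6.268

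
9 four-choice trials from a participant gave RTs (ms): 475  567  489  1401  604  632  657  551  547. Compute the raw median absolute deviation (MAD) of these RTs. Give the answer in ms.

65 ms

Sorted: 475, 489, 547, 551, 567, 604, 632, 657, 1401 → median = 567
|x − 567|: 92, 0, 78, 834, 37, 65, 90, 16, 20
Sorted deviations: 0, 16, 20, 37, 65, 78, 90, 92, 834 → MAD = 65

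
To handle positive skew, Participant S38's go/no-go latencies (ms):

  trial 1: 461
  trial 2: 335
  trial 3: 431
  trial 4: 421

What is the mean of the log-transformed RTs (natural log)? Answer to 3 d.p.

ln(RT): 6.1334, 5.8141, 6.0661, 6.0426
Σ ln(RT) = 24.0563
Mean = 24.0563/4 = 6.01407

6.014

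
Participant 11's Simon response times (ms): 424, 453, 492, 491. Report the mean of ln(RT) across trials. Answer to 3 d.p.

ln(RT): 6.0497, 6.1159, 6.1985, 6.1964
Σ ln(RT) = 24.5605
Mean = 24.5605/4 = 6.14014

6.140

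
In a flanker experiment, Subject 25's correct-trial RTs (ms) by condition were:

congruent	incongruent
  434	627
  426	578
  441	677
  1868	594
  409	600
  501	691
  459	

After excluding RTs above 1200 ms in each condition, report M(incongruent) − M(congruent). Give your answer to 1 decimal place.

182.8 ms

congruent: exclude 1868
M(congruent) = 2670/6 = 445.000
M(incongruent) = 3767/6 = 627.833
Difference = 627.833 − 445.000 = 182.833 ms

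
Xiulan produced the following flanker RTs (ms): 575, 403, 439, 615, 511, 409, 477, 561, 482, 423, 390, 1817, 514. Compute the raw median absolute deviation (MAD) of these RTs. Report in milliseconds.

73 ms

Sorted: 390, 403, 409, 423, 439, 477, 482, 511, 514, 561, 575, 615, 1817 → median = 482
|x − 482|: 93, 79, 43, 133, 29, 73, 5, 79, 0, 59, 92, 1335, 32
Sorted deviations: 0, 5, 29, 32, 43, 59, 73, 79, 79, 92, 93, 133, 1335 → MAD = 73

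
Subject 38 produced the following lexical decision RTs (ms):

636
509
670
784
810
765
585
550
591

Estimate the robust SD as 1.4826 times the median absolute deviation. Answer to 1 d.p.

127.5 ms

Sorted: 509, 550, 585, 591, 636, 670, 765, 784, 810 → median = 636
|x − 636| sorted: 0, 34, 45, 51, 86, 127, 129, 148, 174 → MAD = 86
Robust SD ≈ 1.4826 × 86 = 127.504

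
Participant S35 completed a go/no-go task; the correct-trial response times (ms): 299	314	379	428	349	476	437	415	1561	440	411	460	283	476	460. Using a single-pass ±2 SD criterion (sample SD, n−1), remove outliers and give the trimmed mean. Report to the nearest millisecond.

402 ms

n = 15, ΣRT = 7188, M = 479.200
Σ(x−M)² = 1311010.40; s = √(1311010.40/14) = 306.012
Cutoffs: 479.200 ± 2·306.012 → [-132.8, 1091.2]
Outside: 1561 → excluded.
Retained (n=14): Σ = 5627, mean = 5627/14 = 401.929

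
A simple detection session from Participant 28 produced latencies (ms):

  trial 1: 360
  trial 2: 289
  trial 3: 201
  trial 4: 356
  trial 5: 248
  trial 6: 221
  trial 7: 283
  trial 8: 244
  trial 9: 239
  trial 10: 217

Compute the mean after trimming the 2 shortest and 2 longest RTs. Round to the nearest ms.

Sorted: 201, 217, 221, 239, 244, 248, 283, 289, 356, 360
Drop lowest 2 (201, 217) and highest 2 (356, 360)
Remaining (n=6): Σ = 1524, mean = 1524/6 = 254.000

254 ms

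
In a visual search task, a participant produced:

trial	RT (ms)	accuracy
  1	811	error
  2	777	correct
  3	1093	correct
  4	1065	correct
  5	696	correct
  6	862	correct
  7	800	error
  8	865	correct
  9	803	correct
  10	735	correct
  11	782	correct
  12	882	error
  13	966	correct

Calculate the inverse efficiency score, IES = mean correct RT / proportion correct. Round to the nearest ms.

1124 ms

Correct trials (n=10): 777, 1093, 1065, 696, 862, 865, 803, 735, 782, 966
Mean correct RT = 8644/10 = 864.4000 ms
Proportion correct = 10/13
IES = 864.4000 / (10/13) = 1123.720 ms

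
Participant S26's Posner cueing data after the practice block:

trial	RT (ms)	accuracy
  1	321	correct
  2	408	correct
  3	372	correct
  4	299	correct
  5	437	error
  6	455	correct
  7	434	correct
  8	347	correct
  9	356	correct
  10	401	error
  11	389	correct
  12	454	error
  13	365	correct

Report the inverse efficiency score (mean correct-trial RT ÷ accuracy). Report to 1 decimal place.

Correct trials (n=10): 321, 408, 372, 299, 455, 434, 347, 356, 389, 365
Mean correct RT = 3746/10 = 374.6000 ms
Proportion correct = 10/13
IES = 374.6000 / (10/13) = 486.980 ms

487.0 ms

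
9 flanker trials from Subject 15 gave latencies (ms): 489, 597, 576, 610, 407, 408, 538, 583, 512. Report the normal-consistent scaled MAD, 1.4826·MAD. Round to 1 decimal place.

Sorted: 407, 408, 489, 512, 538, 576, 583, 597, 610 → median = 538
|x − 538| sorted: 0, 26, 38, 45, 49, 59, 72, 130, 131 → MAD = 49
Robust SD ≈ 1.4826 × 49 = 72.647

72.6 ms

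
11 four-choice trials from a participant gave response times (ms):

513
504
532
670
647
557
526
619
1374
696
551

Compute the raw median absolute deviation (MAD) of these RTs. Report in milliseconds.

53 ms

Sorted: 504, 513, 526, 532, 551, 557, 619, 647, 670, 696, 1374 → median = 557
|x − 557|: 44, 53, 25, 113, 90, 0, 31, 62, 817, 139, 6
Sorted deviations: 0, 6, 25, 31, 44, 53, 62, 90, 113, 139, 817 → MAD = 53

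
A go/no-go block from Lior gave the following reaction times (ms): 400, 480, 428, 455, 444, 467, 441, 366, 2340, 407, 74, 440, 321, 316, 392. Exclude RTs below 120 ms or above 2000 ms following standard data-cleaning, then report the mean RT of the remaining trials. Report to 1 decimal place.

Excluded: 74, 2340
Retained (n=13): Σ = 5357
Mean = 5357/13 = 412.0769

412.1 ms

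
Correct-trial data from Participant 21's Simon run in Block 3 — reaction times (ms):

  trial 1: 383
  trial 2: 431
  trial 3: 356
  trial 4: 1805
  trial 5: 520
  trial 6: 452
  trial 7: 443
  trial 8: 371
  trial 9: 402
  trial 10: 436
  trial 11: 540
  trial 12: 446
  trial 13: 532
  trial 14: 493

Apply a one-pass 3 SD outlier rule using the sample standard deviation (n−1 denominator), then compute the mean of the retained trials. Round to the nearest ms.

n = 14, ΣRT = 7610, M = 543.571
Σ(x−M)² = 1757515.43; s = √(1757515.43/13) = 367.687
Cutoffs: 543.571 ± 3·367.687 → [-559.5, 1646.6]
Outside: 1805 → excluded.
Retained (n=13): Σ = 5805, mean = 5805/13 = 446.538

447 ms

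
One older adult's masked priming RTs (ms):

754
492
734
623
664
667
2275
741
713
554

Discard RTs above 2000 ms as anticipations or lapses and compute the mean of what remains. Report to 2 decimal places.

Excluded: 2275
Retained (n=9): Σ = 5942
Mean = 5942/9 = 660.2222

660.22 ms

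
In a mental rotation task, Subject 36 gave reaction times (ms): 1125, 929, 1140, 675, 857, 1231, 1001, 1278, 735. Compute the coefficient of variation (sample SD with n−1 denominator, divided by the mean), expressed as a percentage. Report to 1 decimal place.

n = 9, Σ = 8971, M = 996.7778
Σ(x−M)² = 367117.556; s = √(367117.556/8) = 214.2188
CV = 214.2188 / 996.7778 = 0.21491 = 21.491%

21.5%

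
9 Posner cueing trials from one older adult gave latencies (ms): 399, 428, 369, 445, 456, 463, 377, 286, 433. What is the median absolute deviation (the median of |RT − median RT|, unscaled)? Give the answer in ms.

Sorted: 286, 369, 377, 399, 428, 433, 445, 456, 463 → median = 428
|x − 428|: 29, 0, 59, 17, 28, 35, 51, 142, 5
Sorted deviations: 0, 5, 17, 28, 29, 35, 51, 59, 142 → MAD = 29

29 ms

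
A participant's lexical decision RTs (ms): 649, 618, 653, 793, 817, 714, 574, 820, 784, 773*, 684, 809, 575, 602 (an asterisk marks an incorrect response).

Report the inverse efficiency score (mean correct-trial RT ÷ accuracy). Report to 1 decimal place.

753.2 ms

Correct trials (n=13): 649, 618, 653, 793, 817, 714, 574, 820, 784, 684, 809, 575, 602
Mean correct RT = 9092/13 = 699.3846 ms
Proportion correct = 13/14
IES = 699.3846 / (13/14) = 753.183 ms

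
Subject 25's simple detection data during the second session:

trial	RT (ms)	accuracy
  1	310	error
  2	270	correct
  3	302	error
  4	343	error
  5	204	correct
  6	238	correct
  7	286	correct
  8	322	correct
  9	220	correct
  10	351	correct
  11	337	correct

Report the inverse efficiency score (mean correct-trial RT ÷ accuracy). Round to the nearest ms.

Correct trials (n=8): 270, 204, 238, 286, 322, 220, 351, 337
Mean correct RT = 2228/8 = 278.5000 ms
Proportion correct = 8/11
IES = 278.5000 / (8/11) = 382.938 ms

383 ms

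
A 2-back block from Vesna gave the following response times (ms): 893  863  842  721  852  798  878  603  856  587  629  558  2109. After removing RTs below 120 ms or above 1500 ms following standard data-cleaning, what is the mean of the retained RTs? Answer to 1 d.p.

756.7 ms

Excluded: 2109
Retained (n=12): Σ = 9080
Mean = 9080/12 = 756.6667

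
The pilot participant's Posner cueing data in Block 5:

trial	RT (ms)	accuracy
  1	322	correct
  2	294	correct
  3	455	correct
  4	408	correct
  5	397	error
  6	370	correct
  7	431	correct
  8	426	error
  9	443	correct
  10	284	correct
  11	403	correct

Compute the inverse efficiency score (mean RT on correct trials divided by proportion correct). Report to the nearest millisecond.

Correct trials (n=9): 322, 294, 455, 408, 370, 431, 443, 284, 403
Mean correct RT = 3410/9 = 378.8889 ms
Proportion correct = 9/11
IES = 378.8889 / (9/11) = 463.086 ms

463 ms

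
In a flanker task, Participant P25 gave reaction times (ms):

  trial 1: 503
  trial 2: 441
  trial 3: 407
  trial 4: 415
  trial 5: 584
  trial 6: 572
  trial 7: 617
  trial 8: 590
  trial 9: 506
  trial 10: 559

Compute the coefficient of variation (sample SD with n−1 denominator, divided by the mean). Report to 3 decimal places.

n = 10, Σ = 5194, M = 519.4000
Σ(x−M)² = 53146.400; s = √(53146.400/9) = 76.8450
CV = 76.8450 / 519.4000 = 0.14795

0.148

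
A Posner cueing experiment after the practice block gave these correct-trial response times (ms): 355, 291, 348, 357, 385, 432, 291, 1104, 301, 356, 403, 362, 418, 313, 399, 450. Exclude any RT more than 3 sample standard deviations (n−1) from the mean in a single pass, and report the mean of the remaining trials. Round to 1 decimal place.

364.1 ms

n = 16, ΣRT = 6565, M = 410.312
Σ(x−M)² = 549087.44; s = √(549087.44/15) = 191.326
Cutoffs: 410.312 ± 3·191.326 → [-163.7, 984.3]
Outside: 1104 → excluded.
Retained (n=15): Σ = 5461, mean = 5461/15 = 364.067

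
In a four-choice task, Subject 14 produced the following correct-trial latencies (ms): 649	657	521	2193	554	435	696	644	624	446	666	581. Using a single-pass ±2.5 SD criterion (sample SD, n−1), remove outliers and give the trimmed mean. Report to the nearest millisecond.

n = 12, ΣRT = 8666, M = 722.167
Σ(x−M)² = 2439945.67; s = √(2439945.67/11) = 470.971
Cutoffs: 722.167 ± 2.5·470.971 → [-455.3, 1899.6]
Outside: 2193 → excluded.
Retained (n=11): Σ = 6473, mean = 6473/11 = 588.455

588 ms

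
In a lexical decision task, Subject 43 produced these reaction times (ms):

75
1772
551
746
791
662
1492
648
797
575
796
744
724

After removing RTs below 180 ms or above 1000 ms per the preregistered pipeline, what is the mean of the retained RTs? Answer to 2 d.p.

Excluded: 75, 1492, 1772
Retained (n=10): Σ = 7034
Mean = 7034/10 = 703.4000

703.40 ms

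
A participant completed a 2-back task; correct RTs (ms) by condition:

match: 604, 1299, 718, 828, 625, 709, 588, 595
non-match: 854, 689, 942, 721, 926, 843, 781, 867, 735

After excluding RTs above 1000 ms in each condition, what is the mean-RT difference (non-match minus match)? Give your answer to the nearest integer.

151 ms

match: exclude 1299
M(match) = 4667/7 = 666.714
M(non-match) = 7358/9 = 817.556
Difference = 817.556 − 666.714 = 150.841 ms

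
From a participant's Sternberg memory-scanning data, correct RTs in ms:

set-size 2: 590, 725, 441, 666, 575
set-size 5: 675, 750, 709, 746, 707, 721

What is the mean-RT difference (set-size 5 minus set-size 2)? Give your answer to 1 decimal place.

118.6 ms

M(set-size 2) = 2997/5 = 599.400
M(set-size 5) = 4308/6 = 718.000
Difference = 718.000 − 599.400 = 118.600 ms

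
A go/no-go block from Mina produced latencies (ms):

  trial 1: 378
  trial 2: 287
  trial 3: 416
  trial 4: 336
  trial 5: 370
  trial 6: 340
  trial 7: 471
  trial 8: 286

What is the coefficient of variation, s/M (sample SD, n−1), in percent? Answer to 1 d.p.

17.4%

n = 8, Σ = 2884, M = 360.5000
Σ(x−M)² = 27660.000; s = √(27660.000/7) = 62.8604
CV = 62.8604 / 360.5000 = 0.17437 = 17.437%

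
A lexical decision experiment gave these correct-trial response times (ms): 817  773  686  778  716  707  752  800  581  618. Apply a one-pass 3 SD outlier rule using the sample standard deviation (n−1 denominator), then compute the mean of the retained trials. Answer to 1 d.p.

n = 10, ΣRT = 7228, M = 722.800
Σ(x−M)² = 53993.60; s = √(53993.60/9) = 77.455
Cutoffs: 722.800 ± 3·77.455 → [490.4, 955.2]
No RTs fall outside the cutoffs; all 10 retained. Mean = 7228/10 = 722.800

722.8 ms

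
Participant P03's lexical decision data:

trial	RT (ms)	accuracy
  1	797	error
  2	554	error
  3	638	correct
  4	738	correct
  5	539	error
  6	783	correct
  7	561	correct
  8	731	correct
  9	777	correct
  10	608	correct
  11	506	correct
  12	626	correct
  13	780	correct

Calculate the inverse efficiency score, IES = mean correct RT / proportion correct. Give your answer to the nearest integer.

Correct trials (n=10): 638, 738, 783, 561, 731, 777, 608, 506, 626, 780
Mean correct RT = 6748/10 = 674.8000 ms
Proportion correct = 10/13
IES = 674.8000 / (10/13) = 877.240 ms

877 ms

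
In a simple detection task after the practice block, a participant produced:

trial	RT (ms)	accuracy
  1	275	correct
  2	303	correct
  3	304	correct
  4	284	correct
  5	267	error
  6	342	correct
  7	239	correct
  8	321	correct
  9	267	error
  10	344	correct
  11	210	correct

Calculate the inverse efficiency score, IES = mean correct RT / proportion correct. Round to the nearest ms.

356 ms

Correct trials (n=9): 275, 303, 304, 284, 342, 239, 321, 344, 210
Mean correct RT = 2622/9 = 291.3333 ms
Proportion correct = 9/11
IES = 291.3333 / (9/11) = 356.074 ms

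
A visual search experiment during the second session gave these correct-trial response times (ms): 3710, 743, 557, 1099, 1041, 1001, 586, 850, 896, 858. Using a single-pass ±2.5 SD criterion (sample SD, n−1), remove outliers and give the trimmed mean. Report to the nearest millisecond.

n = 10, ΣRT = 11341, M = 1134.100
Σ(x−M)² = 7662928.90; s = √(7662928.90/9) = 922.733
Cutoffs: 1134.100 ± 2.5·922.733 → [-1172.7, 3440.9]
Outside: 3710 → excluded.
Retained (n=9): Σ = 7631, mean = 7631/9 = 847.889

848 ms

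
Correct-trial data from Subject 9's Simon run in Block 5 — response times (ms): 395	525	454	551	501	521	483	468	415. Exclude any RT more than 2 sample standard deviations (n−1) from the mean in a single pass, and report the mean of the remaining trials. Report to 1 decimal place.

n = 9, ΣRT = 4313, M = 479.222
Σ(x−M)² = 21461.56; s = √(21461.56/8) = 51.795
Cutoffs: 479.222 ± 2·51.795 → [375.6, 582.8]
No RTs fall outside the cutoffs; all 9 retained. Mean = 4313/9 = 479.222

479.2 ms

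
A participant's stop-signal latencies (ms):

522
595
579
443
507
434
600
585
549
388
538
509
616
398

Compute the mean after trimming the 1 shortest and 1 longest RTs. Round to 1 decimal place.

521.6 ms

Sorted: 388, 398, 434, 443, 507, 509, 522, 538, 549, 579, 585, 595, 600, 616
Drop lowest 1 (388) and highest 1 (616)
Remaining (n=12): Σ = 6259, mean = 6259/12 = 521.583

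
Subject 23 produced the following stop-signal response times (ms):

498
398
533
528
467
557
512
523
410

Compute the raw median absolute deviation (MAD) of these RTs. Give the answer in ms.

Sorted: 398, 410, 467, 498, 512, 523, 528, 533, 557 → median = 512
|x − 512|: 14, 114, 21, 16, 45, 45, 0, 11, 102
Sorted deviations: 0, 11, 14, 16, 21, 45, 45, 102, 114 → MAD = 21

21 ms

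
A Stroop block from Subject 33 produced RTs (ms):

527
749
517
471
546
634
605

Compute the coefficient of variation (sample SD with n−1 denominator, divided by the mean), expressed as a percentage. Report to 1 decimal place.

n = 7, Σ = 4049, M = 578.4286
Σ(x−M)² = 51899.714; s = √(51899.714/6) = 93.0051
CV = 93.0051 / 578.4286 = 0.16079 = 16.079%

16.1%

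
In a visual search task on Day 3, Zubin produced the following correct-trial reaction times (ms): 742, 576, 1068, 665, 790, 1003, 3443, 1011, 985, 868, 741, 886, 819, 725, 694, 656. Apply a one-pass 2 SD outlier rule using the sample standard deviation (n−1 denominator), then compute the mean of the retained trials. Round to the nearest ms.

n = 16, ΣRT = 15672, M = 979.500
Σ(x−M)² = 6787028.00; s = √(6787028.00/15) = 672.658
Cutoffs: 979.500 ± 2·672.658 → [-365.8, 2324.8]
Outside: 3443 → excluded.
Retained (n=15): Σ = 12229, mean = 12229/15 = 815.267

815 ms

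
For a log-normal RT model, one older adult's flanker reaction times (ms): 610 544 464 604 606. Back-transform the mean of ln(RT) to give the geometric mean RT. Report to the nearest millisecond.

ln(RT): 6.4135, 6.2989, 6.1399, 6.4036, 6.4069
Mean ln(RT) = 31.6627/5 = 6.33255
Geometric mean = exp(6.33255) = 562.59 ms

563 ms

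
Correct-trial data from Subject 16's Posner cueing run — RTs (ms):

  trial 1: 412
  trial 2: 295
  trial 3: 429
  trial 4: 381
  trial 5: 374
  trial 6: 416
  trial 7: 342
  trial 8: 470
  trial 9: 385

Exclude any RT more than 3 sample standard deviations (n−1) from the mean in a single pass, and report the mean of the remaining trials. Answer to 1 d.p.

n = 9, ΣRT = 3504, M = 389.333
Σ(x−M)² = 20768.00; s = √(20768.00/8) = 50.951
Cutoffs: 389.333 ± 3·50.951 → [236.5, 542.2]
No RTs fall outside the cutoffs; all 9 retained. Mean = 3504/9 = 389.333

389.3 ms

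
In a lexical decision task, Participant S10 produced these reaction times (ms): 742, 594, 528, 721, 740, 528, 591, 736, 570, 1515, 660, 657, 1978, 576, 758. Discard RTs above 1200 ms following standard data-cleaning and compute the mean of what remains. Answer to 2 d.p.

646.23 ms

Excluded: 1515, 1978
Retained (n=13): Σ = 8401
Mean = 8401/13 = 646.2308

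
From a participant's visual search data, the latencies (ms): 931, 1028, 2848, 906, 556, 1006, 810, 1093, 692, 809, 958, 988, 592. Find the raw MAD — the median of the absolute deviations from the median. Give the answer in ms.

Sorted: 556, 592, 692, 809, 810, 906, 931, 958, 988, 1006, 1028, 1093, 2848 → median = 931
|x − 931|: 0, 97, 1917, 25, 375, 75, 121, 162, 239, 122, 27, 57, 339
Sorted deviations: 0, 25, 27, 57, 75, 97, 121, 122, 162, 239, 339, 375, 1917 → MAD = 121

121 ms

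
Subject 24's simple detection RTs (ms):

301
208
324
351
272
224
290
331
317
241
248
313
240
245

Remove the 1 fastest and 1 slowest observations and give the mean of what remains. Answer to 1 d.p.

Sorted: 208, 224, 240, 241, 245, 248, 272, 290, 301, 313, 317, 324, 331, 351
Drop lowest 1 (208) and highest 1 (351)
Remaining (n=12): Σ = 3346, mean = 3346/12 = 278.833

278.8 ms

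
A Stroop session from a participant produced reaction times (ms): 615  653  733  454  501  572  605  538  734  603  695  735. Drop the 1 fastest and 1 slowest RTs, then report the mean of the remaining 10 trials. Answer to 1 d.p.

Sorted: 454, 501, 538, 572, 603, 605, 615, 653, 695, 733, 734, 735
Drop lowest 1 (454) and highest 1 (735)
Remaining (n=10): Σ = 6249, mean = 6249/10 = 624.900

624.9 ms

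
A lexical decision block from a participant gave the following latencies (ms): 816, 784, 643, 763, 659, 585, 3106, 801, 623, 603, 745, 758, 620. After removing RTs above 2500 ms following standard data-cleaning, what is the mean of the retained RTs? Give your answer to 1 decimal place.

Excluded: 3106
Retained (n=12): Σ = 8400
Mean = 8400/12 = 700.0000

700.0 ms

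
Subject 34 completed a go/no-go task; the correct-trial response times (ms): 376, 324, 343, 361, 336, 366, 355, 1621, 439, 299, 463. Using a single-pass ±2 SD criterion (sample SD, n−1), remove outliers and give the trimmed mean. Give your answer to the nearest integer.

366 ms

n = 11, ΣRT = 5283, M = 480.273
Σ(x−M)² = 1454050.18; s = √(1454050.18/10) = 381.320
Cutoffs: 480.273 ± 2·381.320 → [-282.4, 1242.9]
Outside: 1621 → excluded.
Retained (n=10): Σ = 3662, mean = 3662/10 = 366.200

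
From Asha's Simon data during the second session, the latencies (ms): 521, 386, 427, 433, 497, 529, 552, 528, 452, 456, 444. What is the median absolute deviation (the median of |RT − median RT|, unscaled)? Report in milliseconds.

Sorted: 386, 427, 433, 444, 452, 456, 497, 521, 528, 529, 552 → median = 456
|x − 456|: 65, 70, 29, 23, 41, 73, 96, 72, 4, 0, 12
Sorted deviations: 0, 4, 12, 23, 29, 41, 65, 70, 72, 73, 96 → MAD = 41

41 ms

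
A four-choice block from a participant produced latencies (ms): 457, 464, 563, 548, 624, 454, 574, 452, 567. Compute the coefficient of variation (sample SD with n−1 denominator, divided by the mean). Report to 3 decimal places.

n = 9, Σ = 4703, M = 522.5556
Σ(x−M)² = 34600.222; s = √(34600.222/8) = 65.7649
CV = 65.7649 / 522.5556 = 0.12585

0.126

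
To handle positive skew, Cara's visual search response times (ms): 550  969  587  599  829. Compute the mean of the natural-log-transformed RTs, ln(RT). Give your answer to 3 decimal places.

ln(RT): 6.3099, 6.8763, 6.3750, 6.3953, 6.7202
Σ ln(RT) = 32.6767
Mean = 32.6767/5 = 6.53534

6.535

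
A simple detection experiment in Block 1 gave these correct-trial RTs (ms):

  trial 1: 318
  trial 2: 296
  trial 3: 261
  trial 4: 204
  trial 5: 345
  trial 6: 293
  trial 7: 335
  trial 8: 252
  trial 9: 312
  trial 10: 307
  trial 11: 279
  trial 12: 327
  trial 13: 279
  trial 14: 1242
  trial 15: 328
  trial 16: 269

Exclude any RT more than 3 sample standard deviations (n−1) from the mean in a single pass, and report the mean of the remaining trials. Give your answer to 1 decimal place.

293.7 ms

n = 16, ΣRT = 5647, M = 352.938
Σ(x−M)² = 862754.94; s = √(862754.94/15) = 239.827
Cutoffs: 352.938 ± 3·239.827 → [-366.5, 1072.4]
Outside: 1242 → excluded.
Retained (n=15): Σ = 4405, mean = 4405/15 = 293.667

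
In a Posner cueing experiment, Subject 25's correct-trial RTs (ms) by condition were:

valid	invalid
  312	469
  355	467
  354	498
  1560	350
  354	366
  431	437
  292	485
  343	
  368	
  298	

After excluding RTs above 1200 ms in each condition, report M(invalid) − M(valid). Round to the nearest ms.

valid: exclude 1560
M(valid) = 3107/9 = 345.222
M(invalid) = 3072/7 = 438.857
Difference = 438.857 − 345.222 = 93.635 ms

94 ms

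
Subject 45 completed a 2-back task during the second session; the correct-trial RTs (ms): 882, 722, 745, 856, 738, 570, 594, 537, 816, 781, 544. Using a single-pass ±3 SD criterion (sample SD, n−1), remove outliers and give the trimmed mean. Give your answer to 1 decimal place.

n = 11, ΣRT = 7785, M = 707.727
Σ(x−M)² = 159814.18; s = √(159814.18/10) = 126.418
Cutoffs: 707.727 ± 3·126.418 → [328.5, 1087.0]
No RTs fall outside the cutoffs; all 11 retained. Mean = 7785/11 = 707.727

707.7 ms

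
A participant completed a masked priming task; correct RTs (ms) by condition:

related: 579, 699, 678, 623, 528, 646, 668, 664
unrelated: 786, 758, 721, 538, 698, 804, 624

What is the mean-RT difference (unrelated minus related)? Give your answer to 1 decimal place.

M(related) = 5085/8 = 635.625
M(unrelated) = 4929/7 = 704.143
Difference = 704.143 − 635.625 = 68.518 ms

68.5 ms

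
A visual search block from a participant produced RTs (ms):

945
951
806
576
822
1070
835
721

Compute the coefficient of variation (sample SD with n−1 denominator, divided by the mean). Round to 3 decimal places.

0.181

n = 8, Σ = 6726, M = 840.7500
Σ(x−M)² = 161603.500; s = √(161603.500/7) = 151.9415
CV = 151.9415 / 840.7500 = 0.18072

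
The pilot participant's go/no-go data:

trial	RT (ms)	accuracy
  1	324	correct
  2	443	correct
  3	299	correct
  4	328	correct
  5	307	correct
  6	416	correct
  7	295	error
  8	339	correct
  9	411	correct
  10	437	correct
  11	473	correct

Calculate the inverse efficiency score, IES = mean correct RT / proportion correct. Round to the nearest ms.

Correct trials (n=10): 324, 443, 299, 328, 307, 416, 339, 411, 437, 473
Mean correct RT = 3777/10 = 377.7000 ms
Proportion correct = 10/11
IES = 377.7000 / (10/11) = 415.470 ms

415 ms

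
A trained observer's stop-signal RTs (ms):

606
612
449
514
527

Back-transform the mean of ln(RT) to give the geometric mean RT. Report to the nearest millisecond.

538 ms

ln(RT): 6.4069, 6.4167, 6.1070, 6.2422, 6.2672
Mean ln(RT) = 31.4401/5 = 6.28801
Geometric mean = exp(6.28801) = 538.08 ms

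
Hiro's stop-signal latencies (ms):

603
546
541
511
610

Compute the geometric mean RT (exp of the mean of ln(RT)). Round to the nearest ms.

ln(RT): 6.4019, 6.3026, 6.2934, 6.2364, 6.4135
Mean ln(RT) = 31.6478/5 = 6.32956
Geometric mean = exp(6.32956) = 560.91 ms

561 ms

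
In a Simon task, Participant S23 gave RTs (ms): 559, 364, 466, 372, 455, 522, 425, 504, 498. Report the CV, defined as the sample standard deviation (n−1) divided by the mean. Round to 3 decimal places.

0.143

n = 9, Σ = 4165, M = 462.7778
Σ(x−M)² = 35201.556; s = √(35201.556/8) = 66.3340
CV = 66.3340 / 462.7778 = 0.14334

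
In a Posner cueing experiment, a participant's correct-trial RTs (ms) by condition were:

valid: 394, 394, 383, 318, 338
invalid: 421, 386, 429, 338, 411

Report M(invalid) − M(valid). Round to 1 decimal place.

31.6 ms

M(valid) = 1827/5 = 365.400
M(invalid) = 1985/5 = 397.000
Difference = 397.000 − 365.400 = 31.600 ms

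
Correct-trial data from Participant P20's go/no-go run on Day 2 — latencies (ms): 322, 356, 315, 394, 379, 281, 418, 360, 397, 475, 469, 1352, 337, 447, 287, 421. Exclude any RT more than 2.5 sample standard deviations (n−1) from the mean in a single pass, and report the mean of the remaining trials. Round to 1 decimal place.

377.2 ms

n = 16, ΣRT = 7010, M = 438.125
Σ(x−M)² = 944637.75; s = √(944637.75/15) = 250.950
Cutoffs: 438.125 ± 2.5·250.950 → [-189.2, 1065.5]
Outside: 1352 → excluded.
Retained (n=15): Σ = 5658, mean = 5658/15 = 377.200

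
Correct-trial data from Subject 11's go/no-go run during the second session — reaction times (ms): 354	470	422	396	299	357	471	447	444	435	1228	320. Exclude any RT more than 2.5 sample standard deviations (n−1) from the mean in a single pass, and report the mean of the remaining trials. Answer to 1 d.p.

401.4 ms

n = 12, ΣRT = 5643, M = 470.250
Σ(x−M)² = 662740.25; s = √(662740.25/11) = 245.457
Cutoffs: 470.250 ± 2.5·245.457 → [-143.4, 1083.9]
Outside: 1228 → excluded.
Retained (n=11): Σ = 4415, mean = 4415/11 = 401.364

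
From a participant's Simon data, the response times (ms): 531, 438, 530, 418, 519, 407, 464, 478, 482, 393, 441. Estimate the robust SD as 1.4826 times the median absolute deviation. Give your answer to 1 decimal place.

Sorted: 393, 407, 418, 438, 441, 464, 478, 482, 519, 530, 531 → median = 464
|x − 464| sorted: 0, 14, 18, 23, 26, 46, 55, 57, 66, 67, 71 → MAD = 46
Robust SD ≈ 1.4826 × 46 = 68.200

68.2 ms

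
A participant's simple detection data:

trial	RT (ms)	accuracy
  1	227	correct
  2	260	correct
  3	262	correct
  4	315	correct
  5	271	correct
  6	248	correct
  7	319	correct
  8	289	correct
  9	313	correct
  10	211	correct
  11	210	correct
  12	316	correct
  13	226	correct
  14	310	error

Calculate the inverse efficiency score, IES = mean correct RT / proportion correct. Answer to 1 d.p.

287.2 ms

Correct trials (n=13): 227, 260, 262, 315, 271, 248, 319, 289, 313, 211, 210, 316, 226
Mean correct RT = 3467/13 = 266.6923 ms
Proportion correct = 13/14
IES = 266.6923 / (13/14) = 287.207 ms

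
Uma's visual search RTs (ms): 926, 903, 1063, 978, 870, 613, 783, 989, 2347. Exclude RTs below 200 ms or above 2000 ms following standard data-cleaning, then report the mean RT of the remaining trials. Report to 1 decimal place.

890.6 ms

Excluded: 2347
Retained (n=8): Σ = 7125
Mean = 7125/8 = 890.6250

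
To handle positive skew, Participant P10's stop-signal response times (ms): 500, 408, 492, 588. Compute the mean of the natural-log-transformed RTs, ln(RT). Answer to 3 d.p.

6.200

ln(RT): 6.2146, 6.0113, 6.1985, 6.3767
Σ ln(RT) = 24.8011
Mean = 24.8011/4 = 6.20027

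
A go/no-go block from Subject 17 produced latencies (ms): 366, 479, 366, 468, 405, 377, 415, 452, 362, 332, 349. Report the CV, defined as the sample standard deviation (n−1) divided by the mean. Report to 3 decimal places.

0.126

n = 11, Σ = 4371, M = 397.3636
Σ(x−M)² = 25252.545; s = √(25252.545/10) = 50.2519
CV = 50.2519 / 397.3636 = 0.12646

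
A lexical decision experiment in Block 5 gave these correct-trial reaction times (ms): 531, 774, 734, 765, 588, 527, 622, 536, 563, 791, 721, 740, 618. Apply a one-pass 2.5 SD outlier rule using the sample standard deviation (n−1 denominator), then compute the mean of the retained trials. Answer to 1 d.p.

n = 13, ΣRT = 8510, M = 654.615
Σ(x−M)² = 123909.08; s = √(123909.08/12) = 101.616
Cutoffs: 654.615 ± 2.5·101.616 → [400.6, 908.7]
No RTs fall outside the cutoffs; all 13 retained. Mean = 8510/13 = 654.615

654.6 ms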